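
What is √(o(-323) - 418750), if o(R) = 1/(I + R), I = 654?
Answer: I*√45878668419/331 ≈ 647.11*I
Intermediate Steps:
o(R) = 1/(654 + R)
√(o(-323) - 418750) = √(1/(654 - 323) - 418750) = √(1/331 - 418750) = √(-138606249/331) = I*√45878668419/331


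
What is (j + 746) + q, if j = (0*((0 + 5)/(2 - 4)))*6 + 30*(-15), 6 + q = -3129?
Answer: -2839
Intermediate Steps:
q = -3135 (q = -6 - 3129 = -3135)
j = -450 (j = (0*(5/(-2)))*6 - 450 = (0*(5*(-½)))*6 - 450 = (0*(-5/2))*6 - 450 = 0*6 - 450 = 0 - 450 = -450)
(j + 746) + q = (-450 + 746) - 3135 = 296 - 3135 = -2839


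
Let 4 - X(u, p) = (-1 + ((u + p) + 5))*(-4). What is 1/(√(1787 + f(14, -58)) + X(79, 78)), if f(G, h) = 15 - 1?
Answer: 648/418103 - √1801/418103 ≈ 0.0014484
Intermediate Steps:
f(G, h) = 14
X(u, p) = 20 + 4*p + 4*u (X(u, p) = 4 - (-1 + ((u + p) + 5))*(-4) = 4 - (-1 + ((p + u) + 5))*(-4) = 4 - (-1 + (5 + p + u))*(-4) = 4 - (4 + p + u)*(-4) = 4 - (-16 - 4*p - 4*u) = 4 + (16 + 4*p + 4*u) = 20 + 4*p + 4*u)
1/(√(1787 + f(14, -58)) + X(79, 78)) = 1/(√(1787 + 14) + (20 + 4*78 + 4*79)) = 1/(√1801 + (20 + 312 + 316)) = 1/(√1801 + 648) = 1/(648 + √1801)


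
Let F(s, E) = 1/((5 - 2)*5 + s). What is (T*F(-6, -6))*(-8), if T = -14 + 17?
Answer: -8/3 ≈ -2.6667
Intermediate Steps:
T = 3
F(s, E) = 1/(15 + s) (F(s, E) = 1/(3*5 + s) = 1/(15 + s))
(T*F(-6, -6))*(-8) = (3/(15 - 6))*(-8) = (3/9)*(-8) = (3*(1/9))*(-8) = (1/3)*(-8) = -8/3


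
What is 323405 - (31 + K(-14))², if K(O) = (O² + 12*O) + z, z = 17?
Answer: 317629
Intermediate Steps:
K(O) = 17 + O² + 12*O (K(O) = (O² + 12*O) + 17 = 17 + O² + 12*O)
323405 - (31 + K(-14))² = 323405 - (31 + (17 + (-14)² + 12*(-14)))² = 323405 - (31 + (17 + 196 - 168))² = 323405 - (31 + 45)² = 323405 - 1*76² = 323405 - 1*5776 = 323405 - 5776 = 317629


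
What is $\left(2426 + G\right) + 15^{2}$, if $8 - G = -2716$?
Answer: $5375$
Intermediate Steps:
$G = 2724$ ($G = 8 - -2716 = 8 + 2716 = 2724$)
$\left(2426 + G\right) + 15^{2} = \left(2426 + 2724\right) + 15^{2} = 5150 + 225 = 5375$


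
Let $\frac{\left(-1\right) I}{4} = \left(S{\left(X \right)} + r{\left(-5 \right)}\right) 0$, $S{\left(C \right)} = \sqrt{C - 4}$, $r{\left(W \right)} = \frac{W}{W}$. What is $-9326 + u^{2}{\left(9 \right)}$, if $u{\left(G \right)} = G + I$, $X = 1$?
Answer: $-9245$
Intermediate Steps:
$r{\left(W \right)} = 1$
$S{\left(C \right)} = \sqrt{-4 + C}$
$I = 0$ ($I = - 4 \left(\sqrt{-4 + 1} + 1\right) 0 = - 4 \left(\sqrt{-3} + 1\right) 0 = - 4 \left(i \sqrt{3} + 1\right) 0 = - 4 \left(1 + i \sqrt{3}\right) 0 = \left(-4\right) 0 = 0$)
$u{\left(G \right)} = G$ ($u{\left(G \right)} = G + 0 = G$)
$-9326 + u^{2}{\left(9 \right)} = -9326 + 9^{2} = -9326 + 81 = -9245$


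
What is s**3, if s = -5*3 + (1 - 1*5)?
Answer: -6859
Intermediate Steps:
s = -19 (s = -15 + (1 - 5) = -15 - 4 = -19)
s**3 = (-19)**3 = -6859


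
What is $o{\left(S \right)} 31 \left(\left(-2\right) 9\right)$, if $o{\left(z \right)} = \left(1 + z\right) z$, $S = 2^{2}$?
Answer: $-11160$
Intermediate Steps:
$S = 4$
$o{\left(z \right)} = z \left(1 + z\right)$
$o{\left(S \right)} 31 \left(\left(-2\right) 9\right) = 4 \left(1 + 4\right) 31 \left(\left(-2\right) 9\right) = 4 \cdot 5 \cdot 31 \left(-18\right) = 20 \cdot 31 \left(-18\right) = 620 \left(-18\right) = -11160$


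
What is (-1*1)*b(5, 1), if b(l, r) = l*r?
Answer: -5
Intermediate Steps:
(-1*1)*b(5, 1) = (-1*1)*(5*1) = -1*5 = -5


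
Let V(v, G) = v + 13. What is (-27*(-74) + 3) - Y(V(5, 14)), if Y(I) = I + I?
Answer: 1965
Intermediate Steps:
V(v, G) = 13 + v
Y(I) = 2*I
(-27*(-74) + 3) - Y(V(5, 14)) = (-27*(-74) + 3) - 2*(13 + 5) = (1998 + 3) - 2*18 = 2001 - 1*36 = 2001 - 36 = 1965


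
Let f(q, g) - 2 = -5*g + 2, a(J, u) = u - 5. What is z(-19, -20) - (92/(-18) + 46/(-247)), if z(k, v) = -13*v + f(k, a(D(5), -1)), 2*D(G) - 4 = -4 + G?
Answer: 665338/2223 ≈ 299.30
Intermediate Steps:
D(G) = G/2 (D(G) = 2 + (-4 + G)/2 = 2 + (-2 + G/2) = G/2)
a(J, u) = -5 + u
f(q, g) = 4 - 5*g (f(q, g) = 2 + (-5*g + 2) = 2 + (2 - 5*g) = 4 - 5*g)
z(k, v) = 34 - 13*v (z(k, v) = -13*v + (4 - 5*(-5 - 1)) = -13*v + (4 - 5*(-6)) = -13*v + (4 + 30) = -13*v + 34 = 34 - 13*v)
z(-19, -20) - (92/(-18) + 46/(-247)) = (34 - 13*(-20)) - (92/(-18) + 46/(-247)) = (34 + 260) - (92*(-1/18) + 46*(-1/247)) = 294 - (-46/9 - 46/247) = 294 - 1*(-11776/2223) = 294 + 11776/2223 = 665338/2223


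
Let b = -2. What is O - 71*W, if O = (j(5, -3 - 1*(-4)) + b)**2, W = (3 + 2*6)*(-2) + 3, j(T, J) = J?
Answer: 1918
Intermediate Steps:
W = -27 (W = (3 + 12)*(-2) + 3 = 15*(-2) + 3 = -30 + 3 = -27)
O = 1 (O = ((-3 - 1*(-4)) - 2)**2 = ((-3 + 4) - 2)**2 = (1 - 2)**2 = (-1)**2 = 1)
O - 71*W = 1 - 71*(-27) = 1 + 1917 = 1918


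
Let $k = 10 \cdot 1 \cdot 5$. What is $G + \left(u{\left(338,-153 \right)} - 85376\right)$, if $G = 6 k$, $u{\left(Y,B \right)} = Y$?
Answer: $-84738$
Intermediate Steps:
$k = 50$ ($k = 10 \cdot 5 = 50$)
$G = 300$ ($G = 6 \cdot 50 = 300$)
$G + \left(u{\left(338,-153 \right)} - 85376\right) = 300 + \left(338 - 85376\right) = 300 - 85038 = -84738$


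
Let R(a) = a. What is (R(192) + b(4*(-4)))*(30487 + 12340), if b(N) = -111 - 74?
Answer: 299789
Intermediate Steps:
b(N) = -185
(R(192) + b(4*(-4)))*(30487 + 12340) = (192 - 185)*(30487 + 12340) = 7*42827 = 299789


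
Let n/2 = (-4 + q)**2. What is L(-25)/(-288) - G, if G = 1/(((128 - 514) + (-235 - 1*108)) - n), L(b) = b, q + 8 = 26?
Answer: 28313/322848 ≈ 0.087698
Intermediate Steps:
q = 18 (q = -8 + 26 = 18)
n = 392 (n = 2*(-4 + 18)**2 = 2*14**2 = 2*196 = 392)
G = -1/1121 (G = 1/(((128 - 514) + (-235 - 1*108)) - 1*392) = 1/((-386 + (-235 - 108)) - 392) = 1/((-386 - 343) - 392) = 1/(-729 - 392) = 1/(-1121) = -1/1121 ≈ -0.00089206)
L(-25)/(-288) - G = -25/(-288) - 1*(-1/1121) = -25*(-1/288) + 1/1121 = 25/288 + 1/1121 = 28313/322848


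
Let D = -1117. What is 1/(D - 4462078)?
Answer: -1/4463195 ≈ -2.2405e-7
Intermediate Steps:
1/(D - 4462078) = 1/(-1117 - 4462078) = 1/(-4463195) = -1/4463195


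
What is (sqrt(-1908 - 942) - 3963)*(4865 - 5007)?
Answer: 562746 - 710*I*sqrt(114) ≈ 5.6275e+5 - 7580.7*I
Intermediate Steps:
(sqrt(-1908 - 942) - 3963)*(4865 - 5007) = (sqrt(-2850) - 3963)*(-142) = (5*I*sqrt(114) - 3963)*(-142) = (-3963 + 5*I*sqrt(114))*(-142) = 562746 - 710*I*sqrt(114)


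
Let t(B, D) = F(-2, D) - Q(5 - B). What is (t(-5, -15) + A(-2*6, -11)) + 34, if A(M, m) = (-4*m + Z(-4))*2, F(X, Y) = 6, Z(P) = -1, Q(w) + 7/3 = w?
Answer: 355/3 ≈ 118.33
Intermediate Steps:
Q(w) = -7/3 + w
t(B, D) = 10/3 + B (t(B, D) = 6 - (-7/3 + (5 - B)) = 6 - (8/3 - B) = 6 + (-8/3 + B) = 10/3 + B)
A(M, m) = -2 - 8*m (A(M, m) = (-4*m - 1)*2 = (-1 - 4*m)*2 = -2 - 8*m)
(t(-5, -15) + A(-2*6, -11)) + 34 = ((10/3 - 5) + (-2 - 8*(-11))) + 34 = (-5/3 + (-2 + 88)) + 34 = (-5/3 + 86) + 34 = 253/3 + 34 = 355/3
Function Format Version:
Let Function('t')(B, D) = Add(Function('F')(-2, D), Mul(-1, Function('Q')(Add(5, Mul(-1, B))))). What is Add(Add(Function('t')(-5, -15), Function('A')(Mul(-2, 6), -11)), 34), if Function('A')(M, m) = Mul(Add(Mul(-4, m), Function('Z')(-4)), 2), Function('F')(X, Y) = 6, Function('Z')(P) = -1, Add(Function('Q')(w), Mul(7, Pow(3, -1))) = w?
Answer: Rational(355, 3) ≈ 118.33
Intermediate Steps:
Function('Q')(w) = Add(Rational(-7, 3), w)
Function('t')(B, D) = Add(Rational(10, 3), B) (Function('t')(B, D) = Add(6, Mul(-1, Add(Rational(-7, 3), Add(5, Mul(-1, B))))) = Add(6, Mul(-1, Add(Rational(8, 3), Mul(-1, B)))) = Add(6, Add(Rational(-8, 3), B)) = Add(Rational(10, 3), B))
Function('A')(M, m) = Add(-2, Mul(-8, m)) (Function('A')(M, m) = Mul(Add(Mul(-4, m), -1), 2) = Mul(Add(-1, Mul(-4, m)), 2) = Add(-2, Mul(-8, m)))
Add(Add(Function('t')(-5, -15), Function('A')(Mul(-2, 6), -11)), 34) = Add(Add(Add(Rational(10, 3), -5), Add(-2, Mul(-8, -11))), 34) = Add(Add(Rational(-5, 3), Add(-2, 88)), 34) = Add(Add(Rational(-5, 3), 86), 34) = Add(Rational(253, 3), 34) = Rational(355, 3)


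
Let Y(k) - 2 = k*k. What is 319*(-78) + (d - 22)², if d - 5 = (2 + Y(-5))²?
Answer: 654094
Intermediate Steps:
Y(k) = 2 + k² (Y(k) = 2 + k*k = 2 + k²)
d = 846 (d = 5 + (2 + (2 + (-5)²))² = 5 + (2 + (2 + 25))² = 5 + (2 + 27)² = 5 + 29² = 5 + 841 = 846)
319*(-78) + (d - 22)² = 319*(-78) + (846 - 22)² = -24882 + 824² = -24882 + 678976 = 654094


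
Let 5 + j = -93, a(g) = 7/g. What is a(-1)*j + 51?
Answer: 737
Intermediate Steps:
j = -98 (j = -5 - 93 = -98)
a(-1)*j + 51 = (7/(-1))*(-98) + 51 = (7*(-1))*(-98) + 51 = -7*(-98) + 51 = 686 + 51 = 737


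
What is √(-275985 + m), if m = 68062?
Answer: I*√207923 ≈ 455.99*I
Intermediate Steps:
√(-275985 + m) = √(-275985 + 68062) = √(-207923) = I*√207923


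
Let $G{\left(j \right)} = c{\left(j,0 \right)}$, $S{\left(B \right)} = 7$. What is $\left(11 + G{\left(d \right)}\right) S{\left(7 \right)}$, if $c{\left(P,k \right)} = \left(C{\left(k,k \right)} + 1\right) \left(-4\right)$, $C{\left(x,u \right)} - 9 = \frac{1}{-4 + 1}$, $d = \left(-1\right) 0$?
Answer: $- \frac{581}{3} \approx -193.67$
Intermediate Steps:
$d = 0$
$C{\left(x,u \right)} = \frac{26}{3}$ ($C{\left(x,u \right)} = 9 + \frac{1}{-4 + 1} = 9 + \frac{1}{-3} = 9 - \frac{1}{3} = \frac{26}{3}$)
$c{\left(P,k \right)} = - \frac{116}{3}$ ($c{\left(P,k \right)} = \left(\frac{26}{3} + 1\right) \left(-4\right) = \frac{29}{3} \left(-4\right) = - \frac{116}{3}$)
$G{\left(j \right)} = - \frac{116}{3}$
$\left(11 + G{\left(d \right)}\right) S{\left(7 \right)} = \left(11 - \frac{116}{3}\right) 7 = \left(- \frac{83}{3}\right) 7 = - \frac{581}{3}$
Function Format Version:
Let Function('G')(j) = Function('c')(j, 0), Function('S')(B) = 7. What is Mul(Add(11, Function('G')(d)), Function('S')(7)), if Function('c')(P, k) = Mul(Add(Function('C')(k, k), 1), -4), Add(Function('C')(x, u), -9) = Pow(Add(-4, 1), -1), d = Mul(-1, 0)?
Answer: Rational(-581, 3) ≈ -193.67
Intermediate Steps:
d = 0
Function('C')(x, u) = Rational(26, 3) (Function('C')(x, u) = Add(9, Pow(Add(-4, 1), -1)) = Add(9, Pow(-3, -1)) = Add(9, Rational(-1, 3)) = Rational(26, 3))
Function('c')(P, k) = Rational(-116, 3) (Function('c')(P, k) = Mul(Add(Rational(26, 3), 1), -4) = Mul(Rational(29, 3), -4) = Rational(-116, 3))
Function('G')(j) = Rational(-116, 3)
Mul(Add(11, Function('G')(d)), Function('S')(7)) = Mul(Add(11, Rational(-116, 3)), 7) = Mul(Rational(-83, 3), 7) = Rational(-581, 3)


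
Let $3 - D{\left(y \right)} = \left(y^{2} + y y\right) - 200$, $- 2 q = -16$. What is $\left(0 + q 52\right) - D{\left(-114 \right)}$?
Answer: $26205$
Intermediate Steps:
$q = 8$ ($q = \left(- \frac{1}{2}\right) \left(-16\right) = 8$)
$D{\left(y \right)} = 203 - 2 y^{2}$ ($D{\left(y \right)} = 3 - \left(\left(y^{2} + y y\right) - 200\right) = 3 - \left(\left(y^{2} + y^{2}\right) - 200\right) = 3 - \left(2 y^{2} - 200\right) = 3 - \left(-200 + 2 y^{2}\right) = 203 - 2 y^{2}$)
$\left(0 + q 52\right) - D{\left(-114 \right)} = \left(0 + 8 \cdot 52\right) - \left(203 - 2 \left(-114\right)^{2}\right) = \left(0 + 416\right) - \left(203 - 25992\right) = 416 - \left(203 - 25992\right) = 416 - -25789 = 416 + 25789 = 26205$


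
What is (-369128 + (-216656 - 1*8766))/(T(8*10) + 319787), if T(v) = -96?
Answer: -594550/319691 ≈ -1.8598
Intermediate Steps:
(-369128 + (-216656 - 1*8766))/(T(8*10) + 319787) = (-369128 + (-216656 - 1*8766))/(-96 + 319787) = (-369128 + (-216656 - 8766))/319691 = (-369128 - 225422)*(1/319691) = -594550*1/319691 = -594550/319691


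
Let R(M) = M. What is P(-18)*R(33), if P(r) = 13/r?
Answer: -143/6 ≈ -23.833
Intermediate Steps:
P(-18)*R(33) = (13/(-18))*33 = (13*(-1/18))*33 = -13/18*33 = -143/6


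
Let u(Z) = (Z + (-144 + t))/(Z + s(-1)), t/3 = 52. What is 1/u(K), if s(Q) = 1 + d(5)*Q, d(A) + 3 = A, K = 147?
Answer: 146/159 ≈ 0.91824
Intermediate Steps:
d(A) = -3 + A
t = 156 (t = 3*52 = 156)
s(Q) = 1 + 2*Q (s(Q) = 1 + (-3 + 5)*Q = 1 + 2*Q)
u(Z) = (12 + Z)/(-1 + Z) (u(Z) = (Z + (-144 + 156))/(Z + (1 + 2*(-1))) = (Z + 12)/(Z + (1 - 2)) = (12 + Z)/(Z - 1) = (12 + Z)/(-1 + Z))
1/u(K) = 1/((12 + 147)/(-1 + 147)) = 1/(159/146) = 146/159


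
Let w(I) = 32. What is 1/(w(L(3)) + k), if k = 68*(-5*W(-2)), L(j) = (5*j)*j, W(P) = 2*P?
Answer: 1/1392 ≈ 0.00071839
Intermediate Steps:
L(j) = 5*j²
k = 1360 (k = 68*(-10*(-2)) = 68*(-5*(-4)) = 68*20 = 1360)
1/(w(L(3)) + k) = 1/(32 + 1360) = 1/1392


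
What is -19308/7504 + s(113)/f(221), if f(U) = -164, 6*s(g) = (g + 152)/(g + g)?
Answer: -268486177/104298096 ≈ -2.5742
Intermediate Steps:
s(g) = (152 + g)/(12*g) (s(g) = ((g + 152)/(g + g))/6 = ((152 + g)/((2*g)))/6 = ((152 + g)*(1/(2*g)))/6 = ((152 + g)/(2*g))/6 = (152 + g)/(12*g))
-19308/7504 + s(113)/f(221) = -19308/7504 + ((1/12)*(152 + 113)/113)/(-164) = -19308*1/7504 + ((1/12)*(1/113)*265)*(-1/164) = -4827/1876 + (265/1356)*(-1/164) = -4827/1876 - 265/222384 = -268486177/104298096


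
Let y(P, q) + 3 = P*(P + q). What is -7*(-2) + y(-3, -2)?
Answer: 26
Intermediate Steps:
y(P, q) = -3 + P*(P + q)
-7*(-2) + y(-3, -2) = -7*(-2) + (-3 + (-3)**2 - 3*(-2)) = 14 + (-3 + 9 + 6) = 14 + 12 = 26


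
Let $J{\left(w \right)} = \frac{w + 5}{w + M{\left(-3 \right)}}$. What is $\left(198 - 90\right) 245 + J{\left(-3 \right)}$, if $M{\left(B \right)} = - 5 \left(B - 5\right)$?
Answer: $\frac{979022}{37} \approx 26460.0$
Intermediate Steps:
$M{\left(B \right)} = 25 - 5 B$ ($M{\left(B \right)} = - 5 \left(-5 + B\right) = 25 - 5 B$)
$J{\left(w \right)} = \frac{5 + w}{40 + w}$ ($J{\left(w \right)} = \frac{w + 5}{w + \left(25 - -15\right)} = \frac{5 + w}{w + \left(25 + 15\right)} = \frac{5 + w}{w + 40} = \frac{5 + w}{40 + w}$)
$\left(198 - 90\right) 245 + J{\left(-3 \right)} = \left(198 - 90\right) 245 + \frac{5 - 3}{40 - 3} = 108 \cdot 245 + \frac{1}{37} \cdot 2 = 26460 + \frac{1}{37} \cdot 2 = 26460 + \frac{2}{37} = \frac{979022}{37}$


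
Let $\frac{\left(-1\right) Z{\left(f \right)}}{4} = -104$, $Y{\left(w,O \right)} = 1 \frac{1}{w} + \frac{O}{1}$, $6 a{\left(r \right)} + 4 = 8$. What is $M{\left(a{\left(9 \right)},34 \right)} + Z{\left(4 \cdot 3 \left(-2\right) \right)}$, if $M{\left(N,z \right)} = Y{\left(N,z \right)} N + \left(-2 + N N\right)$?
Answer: $\frac{3943}{9} \approx 438.11$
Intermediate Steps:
$a{\left(r \right)} = \frac{2}{3}$ ($a{\left(r \right)} = - \frac{2}{3} + \frac{1}{6} \cdot 8 = - \frac{2}{3} + \frac{4}{3} = \frac{2}{3}$)
$Y{\left(w,O \right)} = O + \frac{1}{w}$ ($Y{\left(w,O \right)} = \frac{1}{w} + O 1 = \frac{1}{w} + O = O + \frac{1}{w}$)
$Z{\left(f \right)} = 416$ ($Z{\left(f \right)} = \left(-4\right) \left(-104\right) = 416$)
$M{\left(N,z \right)} = -2 + N^{2} + N \left(z + \frac{1}{N}\right)$ ($M{\left(N,z \right)} = \left(z + \frac{1}{N}\right) N + \left(-2 + N N\right) = N \left(z + \frac{1}{N}\right) + \left(-2 + N^{2}\right) = -2 + N^{2} + N \left(z + \frac{1}{N}\right)$)
$M{\left(a{\left(9 \right)},34 \right)} + Z{\left(4 \cdot 3 \left(-2\right) \right)} = \left(-1 + \left(\frac{2}{3}\right)^{2} + \frac{2}{3} \cdot 34\right) + 416 = \left(-1 + \frac{4}{9} + \frac{68}{3}\right) + 416 = \frac{199}{9} + 416 = \frac{3943}{9}$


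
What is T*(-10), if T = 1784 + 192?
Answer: -19760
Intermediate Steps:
T = 1976
T*(-10) = 1976*(-10) = -19760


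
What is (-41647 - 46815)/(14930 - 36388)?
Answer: 44231/10729 ≈ 4.1226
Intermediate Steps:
(-41647 - 46815)/(14930 - 36388) = -88462/(-21458) = -88462*(-1/21458) = 44231/10729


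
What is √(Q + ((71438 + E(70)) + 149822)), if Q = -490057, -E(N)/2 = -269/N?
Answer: I*√329266910/35 ≈ 518.45*I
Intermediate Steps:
E(N) = 538/N (E(N) = -(-538)/N = 538/N)
√(Q + ((71438 + E(70)) + 149822)) = √(-490057 + ((71438 + 538/70) + 149822)) = √(-490057 + ((71438 + 538*(1/70)) + 149822)) = √(-490057 + ((71438 + 269/35) + 149822)) = √(-490057 + (2500599/35 + 149822)) = √(-490057 + 7744369/35) = √(-9407626/35) = I*√329266910/35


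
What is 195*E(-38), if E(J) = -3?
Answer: -585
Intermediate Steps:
195*E(-38) = 195*(-3) = -585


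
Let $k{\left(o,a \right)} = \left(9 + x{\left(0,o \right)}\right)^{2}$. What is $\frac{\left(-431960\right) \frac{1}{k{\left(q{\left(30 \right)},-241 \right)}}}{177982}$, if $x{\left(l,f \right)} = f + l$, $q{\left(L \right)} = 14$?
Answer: $- \frac{215980}{47076239} \approx -0.0045879$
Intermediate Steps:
$k{\left(o,a \right)} = \left(9 + o\right)^{2}$ ($k{\left(o,a \right)} = \left(9 + \left(o + 0\right)\right)^{2} = \left(9 + o\right)^{2}$)
$\frac{\left(-431960\right) \frac{1}{k{\left(q{\left(30 \right)},-241 \right)}}}{177982} = \frac{\left(-431960\right) \frac{1}{\left(9 + 14\right)^{2}}}{177982} = - \frac{431960}{23^{2}} \cdot \frac{1}{177982} = - \frac{431960}{529} \cdot \frac{1}{177982} = \left(-431960\right) \frac{1}{529} \cdot \frac{1}{177982} = \left(- \frac{431960}{529}\right) \frac{1}{177982} = - \frac{215980}{47076239}$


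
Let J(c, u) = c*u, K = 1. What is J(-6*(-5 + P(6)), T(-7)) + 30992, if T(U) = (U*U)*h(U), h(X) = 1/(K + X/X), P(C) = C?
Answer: 30845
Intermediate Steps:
h(X) = ½ (h(X) = 1/(1 + X/X) = 1/(1 + 1) = 1/2 = ½)
T(U) = U²/2 (T(U) = (U*U)*(½) = U²*(½) = U²/2)
J(-6*(-5 + P(6)), T(-7)) + 30992 = (-6*(-5 + 6))*((½)*(-7)²) + 30992 = (-6*1)*((½)*49) + 30992 = -6*49/2 + 30992 = -147 + 30992 = 30845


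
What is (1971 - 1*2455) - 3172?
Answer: -3656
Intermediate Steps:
(1971 - 1*2455) - 3172 = (1971 - 2455) - 3172 = -484 - 3172 = -3656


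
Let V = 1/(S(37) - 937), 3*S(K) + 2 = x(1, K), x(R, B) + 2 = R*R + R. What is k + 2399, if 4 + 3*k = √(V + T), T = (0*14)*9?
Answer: 7193/3 + I*√8439/8439 ≈ 2397.7 + 0.010886*I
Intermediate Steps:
x(R, B) = -2 + R + R² (x(R, B) = -2 + (R*R + R) = -2 + (R² + R) = -2 + (R + R²) = -2 + R + R²)
S(K) = -⅔ (S(K) = -⅔ + (-2 + 1 + 1²)/3 = -⅔ + (-2 + 1 + 1)/3 = -⅔ + (⅓)*0 = -⅔ + 0 = -⅔)
V = -3/2813 (V = 1/(-⅔ - 937) = 1/(-2813/3) = -3/2813 ≈ -0.0010665)
T = 0 (T = 0*9 = 0)
k = -4/3 + I*√8439/8439 (k = -4/3 + √(-3/2813 + 0)/3 = -4/3 + √(-3/2813)/3 = -4/3 + (I*√8439/2813)/3 = -4/3 + I*√8439/8439 ≈ -1.3333 + 0.010886*I)
k + 2399 = (-4/3 + I*√8439/8439) + 2399 = 7193/3 + I*√8439/8439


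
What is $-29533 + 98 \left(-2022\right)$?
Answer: $-227689$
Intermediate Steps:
$-29533 + 98 \left(-2022\right) = -29533 - 198156 = -227689$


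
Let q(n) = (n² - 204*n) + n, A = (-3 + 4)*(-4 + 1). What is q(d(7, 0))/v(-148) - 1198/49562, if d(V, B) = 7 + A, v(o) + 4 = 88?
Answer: -4943998/520401 ≈ -9.5004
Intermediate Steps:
A = -3 (A = 1*(-3) = -3)
v(o) = 84 (v(o) = -4 + 88 = 84)
d(V, B) = 4 (d(V, B) = 7 - 3 = 4)
q(n) = n² - 203*n
q(d(7, 0))/v(-148) - 1198/49562 = (4*(-203 + 4))/84 - 1198/49562 = (4*(-199))*(1/84) - 1198*1/49562 = -796*1/84 - 599/24781 = -199/21 - 599/24781 = -4943998/520401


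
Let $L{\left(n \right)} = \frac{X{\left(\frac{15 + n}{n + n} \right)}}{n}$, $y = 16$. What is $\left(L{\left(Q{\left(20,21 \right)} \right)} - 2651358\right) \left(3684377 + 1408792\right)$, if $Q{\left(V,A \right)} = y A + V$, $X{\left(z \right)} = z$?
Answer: $- \frac{3422838834990733245}{253472} \approx -1.3504 \cdot 10^{13}$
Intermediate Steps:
$Q{\left(V,A \right)} = V + 16 A$ ($Q{\left(V,A \right)} = 16 A + V = V + 16 A$)
$L{\left(n \right)} = \frac{15 + n}{2 n^{2}}$ ($L{\left(n \right)} = \frac{\left(15 + n\right) \frac{1}{n + n}}{n} = \frac{\left(15 + n\right) \frac{1}{2 n}}{n} = \frac{\frac{1}{2} \frac{1}{n} \left(15 + n\right)}{n} = \frac{15 + n}{2 n^{2}}$)
$\left(L{\left(Q{\left(20,21 \right)} \right)} - 2651358\right) \left(3684377 + 1408792\right) = \left(\frac{15 + \left(20 + 16 \cdot 21\right)}{2 \left(20 + 16 \cdot 21\right)^{2}} - 2651358\right) \left(3684377 + 1408792\right) = \left(\frac{15 + \left(20 + 336\right)}{2 \left(20 + 336\right)^{2}} - 2651358\right) 5093169 = \left(\frac{15 + 356}{2 \cdot 126736} - 2651358\right) 5093169 = \left(\frac{1}{2} \cdot \frac{1}{126736} \cdot 371 - 2651358\right) 5093169 = \left(\frac{371}{253472} - 2651358\right) 5093169 = \left(- \frac{672045014605}{253472}\right) 5093169 = - \frac{3422838834990733245}{253472}$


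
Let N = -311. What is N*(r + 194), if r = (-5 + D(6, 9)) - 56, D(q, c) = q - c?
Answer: -40430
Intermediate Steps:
r = -64 (r = (-5 + (6 - 1*9)) - 56 = (-5 + (6 - 9)) - 56 = (-5 - 3) - 56 = -8 - 56 = -64)
N*(r + 194) = -311*(-64 + 194) = -311*130 = -40430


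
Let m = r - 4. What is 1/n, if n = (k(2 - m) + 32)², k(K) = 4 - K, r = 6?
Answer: 1/1296 ≈ 0.00077160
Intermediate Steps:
m = 2 (m = 6 - 4 = 2)
n = 1296 (n = ((4 - (2 - 1*2)) + 32)² = ((4 - (2 - 2)) + 32)² = ((4 - 1*0) + 32)² = ((4 + 0) + 32)² = (4 + 32)² = 36² = 1296)
1/n = 1/1296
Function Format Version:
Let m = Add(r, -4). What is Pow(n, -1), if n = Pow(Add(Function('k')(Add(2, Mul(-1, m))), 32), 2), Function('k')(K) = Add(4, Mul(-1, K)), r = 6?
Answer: Rational(1, 1296) ≈ 0.00077160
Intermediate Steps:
m = 2 (m = Add(6, -4) = 2)
n = 1296 (n = Pow(Add(Add(4, Mul(-1, Add(2, Mul(-1, 2)))), 32), 2) = Pow(Add(Add(4, Mul(-1, Add(2, -2))), 32), 2) = Pow(Add(Add(4, Mul(-1, 0)), 32), 2) = Pow(Add(Add(4, 0), 32), 2) = Pow(Add(4, 32), 2) = Pow(36, 2) = 1296)
Pow(n, -1) = Pow(1296, -1) = Rational(1, 1296)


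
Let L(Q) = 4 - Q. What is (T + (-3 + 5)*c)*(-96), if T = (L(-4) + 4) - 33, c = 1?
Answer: 1824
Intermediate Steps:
T = -21 (T = ((4 - 1*(-4)) + 4) - 33 = ((4 + 4) + 4) - 33 = (8 + 4) - 33 = 12 - 33 = -21)
(T + (-3 + 5)*c)*(-96) = (-21 + (-3 + 5)*1)*(-96) = (-21 + 2*1)*(-96) = (-21 + 2)*(-96) = -19*(-96) = 1824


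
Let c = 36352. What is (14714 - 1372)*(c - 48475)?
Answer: -161745066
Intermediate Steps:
(14714 - 1372)*(c - 48475) = (14714 - 1372)*(36352 - 48475) = 13342*(-12123) = -161745066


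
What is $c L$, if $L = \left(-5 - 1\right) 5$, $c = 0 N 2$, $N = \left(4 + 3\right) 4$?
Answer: $0$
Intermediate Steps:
$N = 28$ ($N = 7 \cdot 4 = 28$)
$c = 0$ ($c = 0 \cdot 28 \cdot 2 = 0 \cdot 2 = 0$)
$L = -30$ ($L = \left(-6\right) 5 = -30$)
$c L = 0 \left(-30\right) = 0$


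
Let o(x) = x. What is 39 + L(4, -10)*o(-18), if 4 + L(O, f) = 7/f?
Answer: 618/5 ≈ 123.60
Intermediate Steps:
L(O, f) = -4 + 7/f
39 + L(4, -10)*o(-18) = 39 + (-4 + 7/(-10))*(-18) = 39 + (-4 + 7*(-⅒))*(-18) = 39 + (-4 - 7/10)*(-18) = 39 - 47/10*(-18) = 39 + 423/5 = 618/5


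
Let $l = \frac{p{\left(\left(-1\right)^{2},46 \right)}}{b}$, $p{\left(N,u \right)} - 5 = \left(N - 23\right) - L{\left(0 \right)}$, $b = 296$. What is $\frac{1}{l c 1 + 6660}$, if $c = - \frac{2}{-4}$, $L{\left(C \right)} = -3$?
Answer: $\frac{296}{1971353} \approx 0.00015015$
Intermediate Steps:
$c = \frac{1}{2}$ ($c = \left(-2\right) \left(- \frac{1}{4}\right) = \frac{1}{2} \approx 0.5$)
$p{\left(N,u \right)} = -15 + N$ ($p{\left(N,u \right)} = 5 + \left(\left(N - 23\right) - -3\right) = 5 + \left(\left(-23 + N\right) + 3\right) = 5 + \left(-20 + N\right) = -15 + N$)
$l = - \frac{7}{148}$ ($l = \frac{-15 + \left(-1\right)^{2}}{296} = \left(-15 + 1\right) \frac{1}{296} = \left(-14\right) \frac{1}{296} = - \frac{7}{148} \approx -0.047297$)
$\frac{1}{l c 1 + 6660} = \frac{1}{- \frac{7 \cdot \frac{1}{2} \cdot 1}{148} + 6660} = \frac{1}{\left(- \frac{7}{148}\right) \frac{1}{2} + 6660} = \frac{1}{- \frac{7}{296} + 6660} = \frac{1}{\frac{1971353}{296}} = \frac{296}{1971353}$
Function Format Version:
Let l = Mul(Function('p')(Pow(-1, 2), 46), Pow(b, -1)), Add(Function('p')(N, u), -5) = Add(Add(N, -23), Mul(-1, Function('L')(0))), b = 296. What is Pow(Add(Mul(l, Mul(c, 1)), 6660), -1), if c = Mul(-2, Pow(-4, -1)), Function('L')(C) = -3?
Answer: Rational(296, 1971353) ≈ 0.00015015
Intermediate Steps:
c = Rational(1, 2) (c = Mul(-2, Rational(-1, 4)) = Rational(1, 2) ≈ 0.50000)
Function('p')(N, u) = Add(-15, N) (Function('p')(N, u) = Add(5, Add(Add(N, -23), Mul(-1, -3))) = Add(5, Add(Add(-23, N), 3)) = Add(5, Add(-20, N)) = Add(-15, N))
l = Rational(-7, 148) (l = Mul(Add(-15, Pow(-1, 2)), Pow(296, -1)) = Mul(Add(-15, 1), Rational(1, 296)) = Mul(-14, Rational(1, 296)) = Rational(-7, 148) ≈ -0.047297)
Pow(Add(Mul(l, Mul(c, 1)), 6660), -1) = Pow(Add(Mul(Rational(-7, 148), Mul(Rational(1, 2), 1)), 6660), -1) = Pow(Add(Mul(Rational(-7, 148), Rational(1, 2)), 6660), -1) = Pow(Add(Rational(-7, 296), 6660), -1) = Pow(Rational(1971353, 296), -1) = Rational(296, 1971353)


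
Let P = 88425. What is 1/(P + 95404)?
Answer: 1/183829 ≈ 5.4398e-6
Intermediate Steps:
1/(P + 95404) = 1/(88425 + 95404) = 1/183829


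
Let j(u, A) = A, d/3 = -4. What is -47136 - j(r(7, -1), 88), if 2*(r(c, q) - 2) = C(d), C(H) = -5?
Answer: -47224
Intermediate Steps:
d = -12 (d = 3*(-4) = -12)
r(c, q) = -1/2 (r(c, q) = 2 + (1/2)*(-5) = 2 - 5/2 = -1/2)
-47136 - j(r(7, -1), 88) = -47136 - 1*88 = -47136 - 88 = -47224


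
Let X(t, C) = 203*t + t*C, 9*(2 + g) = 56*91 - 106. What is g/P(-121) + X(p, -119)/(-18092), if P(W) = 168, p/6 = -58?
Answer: 8384513/1709694 ≈ 4.9041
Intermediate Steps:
p = -348 (p = 6*(-58) = -348)
g = 4972/9 (g = -2 + (56*91 - 106)/9 = -2 + (5096 - 106)/9 = -2 + (⅑)*4990 = -2 + 4990/9 = 4972/9 ≈ 552.44)
X(t, C) = 203*t + C*t
g/P(-121) + X(p, -119)/(-18092) = (4972/9)/168 - 348*(203 - 119)/(-18092) = (4972/9)*(1/168) - 348*84*(-1/18092) = 1243/378 - 29232*(-1/18092) = 1243/378 + 7308/4523 = 8384513/1709694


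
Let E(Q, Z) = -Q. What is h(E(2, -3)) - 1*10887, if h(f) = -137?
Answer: -11024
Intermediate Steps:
h(E(2, -3)) - 1*10887 = -137 - 1*10887 = -137 - 10887 = -11024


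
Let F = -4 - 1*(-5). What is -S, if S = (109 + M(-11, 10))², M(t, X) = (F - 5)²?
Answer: -15625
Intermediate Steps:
F = 1 (F = -4 + 5 = 1)
M(t, X) = 16 (M(t, X) = (1 - 5)² = (-4)² = 16)
S = 15625 (S = (109 + 16)² = 125² = 15625)
-S = -1*15625 = -15625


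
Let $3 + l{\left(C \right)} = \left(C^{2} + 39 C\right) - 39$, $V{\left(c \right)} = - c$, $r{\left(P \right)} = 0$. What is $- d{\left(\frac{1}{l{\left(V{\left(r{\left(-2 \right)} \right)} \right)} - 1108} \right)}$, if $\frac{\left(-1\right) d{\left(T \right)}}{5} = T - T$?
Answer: $0$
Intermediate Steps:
$l{\left(C \right)} = -42 + C^{2} + 39 C$ ($l{\left(C \right)} = -3 - \left(39 - C^{2} - 39 C\right) = -3 + \left(-39 + C^{2} + 39 C\right) = -42 + C^{2} + 39 C$)
$d{\left(T \right)} = 0$ ($d{\left(T \right)} = - 5 \left(T - T\right) = \left(-5\right) 0 = 0$)
$- d{\left(\frac{1}{l{\left(V{\left(r{\left(-2 \right)} \right)} \right)} - 1108} \right)} = \left(-1\right) 0 = 0$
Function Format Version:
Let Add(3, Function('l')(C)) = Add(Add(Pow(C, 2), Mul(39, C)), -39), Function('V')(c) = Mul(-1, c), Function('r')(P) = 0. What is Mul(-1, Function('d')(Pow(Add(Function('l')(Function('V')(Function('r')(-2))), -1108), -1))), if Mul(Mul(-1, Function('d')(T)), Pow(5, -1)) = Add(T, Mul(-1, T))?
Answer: 0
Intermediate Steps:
Function('l')(C) = Add(-42, Pow(C, 2), Mul(39, C)) (Function('l')(C) = Add(-3, Add(Add(Pow(C, 2), Mul(39, C)), -39)) = Add(-3, Add(-39, Pow(C, 2), Mul(39, C))) = Add(-42, Pow(C, 2), Mul(39, C)))
Function('d')(T) = 0 (Function('d')(T) = Mul(-5, Add(T, Mul(-1, T))) = Mul(-5, 0) = 0)
Mul(-1, Function('d')(Pow(Add(Function('l')(Function('V')(Function('r')(-2))), -1108), -1))) = Mul(-1, 0) = 0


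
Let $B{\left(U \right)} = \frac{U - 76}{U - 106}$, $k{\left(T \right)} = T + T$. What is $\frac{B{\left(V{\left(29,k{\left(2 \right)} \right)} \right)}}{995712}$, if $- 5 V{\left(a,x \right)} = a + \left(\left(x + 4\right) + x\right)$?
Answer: $\frac{421}{568551552} \approx 7.4048 \cdot 10^{-7}$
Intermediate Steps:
$k{\left(T \right)} = 2 T$
$V{\left(a,x \right)} = - \frac{4}{5} - \frac{2 x}{5} - \frac{a}{5}$ ($V{\left(a,x \right)} = - \frac{a + \left(\left(x + 4\right) + x\right)}{5} = - \frac{a + \left(\left(4 + x\right) + x\right)}{5} = - \frac{a + \left(4 + 2 x\right)}{5} = - \frac{4 + a + 2 x}{5} = - \frac{4}{5} - \frac{2 x}{5} - \frac{a}{5}$)
$B{\left(U \right)} = \frac{-76 + U}{-106 + U}$
$\frac{B{\left(V{\left(29,k{\left(2 \right)} \right)} \right)}}{995712} = \frac{\frac{1}{-106 - \left(\frac{33}{5} + \frac{2}{5} \cdot 2 \cdot 2\right)} \left(-76 - \left(\frac{33}{5} + \frac{2}{5} \cdot 2 \cdot 2\right)\right)}{995712} = \frac{-76 - \frac{41}{5}}{-106 - \frac{41}{5}} \cdot \frac{1}{995712} = \frac{1}{- \frac{571}{5}} \left(- \frac{421}{5}\right) \frac{1}{995712} = \left(- \frac{5}{571}\right) \left(- \frac{421}{5}\right) \frac{1}{995712} = \frac{421}{571} \cdot \frac{1}{995712} = \frac{421}{568551552}$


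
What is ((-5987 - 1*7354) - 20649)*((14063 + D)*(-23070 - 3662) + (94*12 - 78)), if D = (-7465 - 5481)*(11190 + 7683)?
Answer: -221990383823330100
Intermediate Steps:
D = -244329858 (D = -12946*18873 = -244329858)
((-5987 - 1*7354) - 20649)*((14063 + D)*(-23070 - 3662) + (94*12 - 78)) = ((-5987 - 1*7354) - 20649)*((14063 - 244329858)*(-23070 - 3662) + (94*12 - 78)) = ((-5987 - 7354) - 20649)*(-244315795*(-26732) + (1128 - 78)) = (-13341 - 20649)*(6531049831940 + 1050) = -33990*6531049832990 = -221990383823330100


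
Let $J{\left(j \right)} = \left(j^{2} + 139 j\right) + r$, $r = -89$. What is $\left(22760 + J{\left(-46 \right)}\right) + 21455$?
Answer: $39848$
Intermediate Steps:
$J{\left(j \right)} = -89 + j^{2} + 139 j$ ($J{\left(j \right)} = \left(j^{2} + 139 j\right) - 89 = -89 + j^{2} + 139 j$)
$\left(22760 + J{\left(-46 \right)}\right) + 21455 = \left(22760 + \left(-89 + \left(-46\right)^{2} + 139 \left(-46\right)\right)\right) + 21455 = \left(22760 - 4367\right) + 21455 = 18393 + 21455 = 39848$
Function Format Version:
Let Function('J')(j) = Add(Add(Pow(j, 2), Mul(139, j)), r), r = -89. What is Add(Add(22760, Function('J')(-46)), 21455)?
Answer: 39848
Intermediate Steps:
Function('J')(j) = Add(-89, Pow(j, 2), Mul(139, j)) (Function('J')(j) = Add(Add(Pow(j, 2), Mul(139, j)), -89) = Add(-89, Pow(j, 2), Mul(139, j)))
Add(Add(22760, Function('J')(-46)), 21455) = Add(Add(22760, Add(-89, Pow(-46, 2), Mul(139, -46))), 21455) = Add(Add(22760, Add(-89, 2116, -6394)), 21455) = Add(Add(22760, -4367), 21455) = Add(18393, 21455) = 39848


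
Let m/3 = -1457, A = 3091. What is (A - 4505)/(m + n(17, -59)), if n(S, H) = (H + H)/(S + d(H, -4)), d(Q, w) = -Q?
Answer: 53732/166157 ≈ 0.32338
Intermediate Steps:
m = -4371 (m = 3*(-1457) = -4371)
n(S, H) = 2*H/(S - H) (n(S, H) = (H + H)/(S - H) = (2*H)/(S - H) = 2*H/(S - H))
(A - 4505)/(m + n(17, -59)) = (3091 - 4505)/(-4371 - 2*(-59)/(-59 - 1*17)) = -1414/(-4371 - 2*(-59)/(-59 - 17)) = -1414/(-4371 - 2*(-59)/(-76)) = -1414/(-4371 - 2*(-59)*(-1/76)) = -1414/(-4371 - 59/38) = -1414/(-166157/38) = -1414*(-38/166157) = 53732/166157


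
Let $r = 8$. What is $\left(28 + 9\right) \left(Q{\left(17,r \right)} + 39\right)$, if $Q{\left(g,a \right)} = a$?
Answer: $1739$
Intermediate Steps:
$\left(28 + 9\right) \left(Q{\left(17,r \right)} + 39\right) = \left(28 + 9\right) \left(8 + 39\right) = 37 \cdot 47 = 1739$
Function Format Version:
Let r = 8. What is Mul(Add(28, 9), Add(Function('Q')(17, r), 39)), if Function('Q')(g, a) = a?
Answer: 1739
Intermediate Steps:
Mul(Add(28, 9), Add(Function('Q')(17, r), 39)) = Mul(Add(28, 9), Add(8, 39)) = Mul(37, 47) = 1739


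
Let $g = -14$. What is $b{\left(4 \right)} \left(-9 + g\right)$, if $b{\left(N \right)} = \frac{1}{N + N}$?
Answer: $- \frac{23}{8} \approx -2.875$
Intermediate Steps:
$b{\left(N \right)} = \frac{1}{2 N}$
$b{\left(4 \right)} \left(-9 + g\right) = \frac{1}{2 \cdot 4} \left(-9 - 14\right) = \frac{1}{2} \cdot \frac{1}{4} \left(-23\right) = \frac{1}{8} \left(-23\right) = - \frac{23}{8}$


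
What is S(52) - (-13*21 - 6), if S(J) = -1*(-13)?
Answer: 292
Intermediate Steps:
S(J) = 13
S(52) - (-13*21 - 6) = 13 - (-13*21 - 6) = 13 - (-273 - 6) = 13 - 1*(-279) = 13 + 279 = 292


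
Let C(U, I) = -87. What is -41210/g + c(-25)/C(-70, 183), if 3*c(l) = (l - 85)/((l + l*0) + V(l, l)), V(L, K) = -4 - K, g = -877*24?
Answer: 1696165/915588 ≈ 1.8525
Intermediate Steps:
g = -21048
c(l) = 85/12 - l/12 (c(l) = ((l - 85)/((l + l*0) + (-4 - l)))/3 = ((-85 + l)/((l + 0) + (-4 - l)))/3 = ((-85 + l)/(l + (-4 - l)))/3 = ((-85 + l)/(-4))/3 = ((-85 + l)*(-¼))/3 = (85/4 - l/4)/3 = 85/12 - l/12)
-41210/g + c(-25)/C(-70, 183) = -41210/(-21048) + (85/12 - 1/12*(-25))/(-87) = -41210*(-1/21048) + (85/12 + 25/12)*(-1/87) = 20605/10524 + (55/6)*(-1/87) = 20605/10524 - 55/522 = 1696165/915588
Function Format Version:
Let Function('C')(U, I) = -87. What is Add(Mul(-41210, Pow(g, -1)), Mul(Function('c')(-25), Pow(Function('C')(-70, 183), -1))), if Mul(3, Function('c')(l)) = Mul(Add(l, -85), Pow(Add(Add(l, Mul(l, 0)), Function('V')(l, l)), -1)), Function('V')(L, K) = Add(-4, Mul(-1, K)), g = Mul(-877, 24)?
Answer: Rational(1696165, 915588) ≈ 1.8525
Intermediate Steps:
g = -21048
Function('c')(l) = Add(Rational(85, 12), Mul(Rational(-1, 12), l)) (Function('c')(l) = Mul(Rational(1, 3), Mul(Add(l, -85), Pow(Add(Add(l, Mul(l, 0)), Add(-4, Mul(-1, l))), -1))) = Mul(Rational(1, 3), Mul(Add(-85, l), Pow(Add(Add(l, 0), Add(-4, Mul(-1, l))), -1))) = Mul(Rational(1, 3), Mul(Add(-85, l), Pow(Add(l, Add(-4, Mul(-1, l))), -1))) = Mul(Rational(1, 3), Mul(Add(-85, l), Pow(-4, -1))) = Mul(Rational(1, 3), Mul(Add(-85, l), Rational(-1, 4))) = Mul(Rational(1, 3), Add(Rational(85, 4), Mul(Rational(-1, 4), l))) = Add(Rational(85, 12), Mul(Rational(-1, 12), l)))
Add(Mul(-41210, Pow(g, -1)), Mul(Function('c')(-25), Pow(Function('C')(-70, 183), -1))) = Add(Mul(-41210, Pow(-21048, -1)), Mul(Add(Rational(85, 12), Mul(Rational(-1, 12), -25)), Pow(-87, -1))) = Add(Mul(-41210, Rational(-1, 21048)), Mul(Add(Rational(85, 12), Rational(25, 12)), Rational(-1, 87))) = Add(Rational(20605, 10524), Mul(Rational(55, 6), Rational(-1, 87))) = Add(Rational(20605, 10524), Rational(-55, 522)) = Rational(1696165, 915588)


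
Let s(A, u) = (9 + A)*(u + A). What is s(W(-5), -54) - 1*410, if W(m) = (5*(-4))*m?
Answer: 4604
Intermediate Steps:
W(m) = -20*m
s(A, u) = (9 + A)*(A + u)
s(W(-5), -54) - 1*410 = ((-20*(-5))**2 + 9*(-20*(-5)) + 9*(-54) - 20*(-5)*(-54)) - 1*410 = (100**2 + 9*100 - 486 + 100*(-54)) - 410 = (10000 + 900 - 486 - 5400) - 410 = 5014 - 410 = 4604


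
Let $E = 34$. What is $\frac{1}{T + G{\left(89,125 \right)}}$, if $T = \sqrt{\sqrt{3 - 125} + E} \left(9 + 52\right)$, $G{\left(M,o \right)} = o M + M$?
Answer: $\frac{1}{11214 + 61 \sqrt{34 + i \sqrt{122}}} \approx 8.6397 \cdot 10^{-5} - 4.258 \cdot 10^{-7} i$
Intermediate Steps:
$G{\left(M,o \right)} = M + M o$ ($G{\left(M,o \right)} = M o + M = M + M o$)
$T = 61 \sqrt{34 + i \sqrt{122}}$ ($T = \sqrt{\sqrt{3 - 125} + 34} \left(9 + 52\right) = \sqrt{\sqrt{-122} + 34} \cdot 61 = \sqrt{i \sqrt{122} + 34} \cdot 61 = \sqrt{34 + i \sqrt{122}} \cdot 61 = 61 \sqrt{34 + i \sqrt{122}} \approx 360.23 + 57.046 i$)
$\frac{1}{T + G{\left(89,125 \right)}} = \frac{1}{61 \sqrt{34 + i \sqrt{122}} + 89 \left(1 + 125\right)} = \frac{1}{61 \sqrt{34 + i \sqrt{122}} + 89 \cdot 126} = \frac{1}{61 \sqrt{34 + i \sqrt{122}} + 11214} = \frac{1}{11214 + 61 \sqrt{34 + i \sqrt{122}}}$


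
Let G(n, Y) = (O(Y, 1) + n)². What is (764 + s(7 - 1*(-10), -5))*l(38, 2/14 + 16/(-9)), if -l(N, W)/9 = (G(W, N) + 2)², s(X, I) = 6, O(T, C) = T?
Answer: -3039524764227710/250047 ≈ -1.2156e+10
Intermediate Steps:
G(n, Y) = (Y + n)²
l(N, W) = -9*(2 + (N + W)²)² (l(N, W) = -9*((N + W)² + 2)² = -9*(2 + (N + W)²)²)
(764 + s(7 - 1*(-10), -5))*l(38, 2/14 + 16/(-9)) = (764 + 6)*(-9*(2 + (38 + (2/14 + 16/(-9)))²)²) = 770*(-9*(2 + (38 + (2*(1/14) + 16*(-⅑)))²)²) = 770*(-9*(2 + (38 + (⅐ - 16/9))²)²) = 770*(-9*(2 + (38 - 103/63)²)²) = 770*(-9*(2 + (2291/63)²)²) = 770*(-9*(2 + 5248681/3969)²) = 770*(-9*(5256619/3969)²) = 770*(-9*27632043311161/15752961) = 770*(-27632043311161/1750329) = -3039524764227710/250047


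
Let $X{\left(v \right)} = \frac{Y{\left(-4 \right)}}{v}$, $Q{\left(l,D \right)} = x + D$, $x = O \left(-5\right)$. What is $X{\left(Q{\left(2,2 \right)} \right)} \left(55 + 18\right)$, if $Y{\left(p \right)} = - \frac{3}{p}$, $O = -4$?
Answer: $\frac{219}{88} \approx 2.4886$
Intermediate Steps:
$x = 20$ ($x = \left(-4\right) \left(-5\right) = 20$)
$Q{\left(l,D \right)} = 20 + D$
$X{\left(v \right)} = \frac{3}{4 v}$ ($X{\left(v \right)} = \frac{\left(-3\right) \frac{1}{-4}}{v} = \frac{\left(-3\right) \left(- \frac{1}{4}\right)}{v} = \frac{3}{4 v}$)
$X{\left(Q{\left(2,2 \right)} \right)} \left(55 + 18\right) = \frac{3}{4 \left(20 + 2\right)} \left(55 + 18\right) = \frac{3}{4 \cdot 22} \cdot 73 = \frac{3}{4} \cdot \frac{1}{22} \cdot 73 = \frac{3}{88} \cdot 73 = \frac{219}{88}$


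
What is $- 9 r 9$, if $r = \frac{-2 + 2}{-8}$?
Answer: $0$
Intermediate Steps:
$r = 0$ ($r = 0 \left(- \frac{1}{8}\right) = 0$)
$- 9 r 9 = \left(-9\right) 0 \cdot 9 = 0 \cdot 9 = 0$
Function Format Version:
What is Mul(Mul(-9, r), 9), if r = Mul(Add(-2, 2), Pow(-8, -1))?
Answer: 0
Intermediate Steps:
r = 0 (r = Mul(0, Rational(-1, 8)) = 0)
Mul(Mul(-9, r), 9) = Mul(Mul(-9, 0), 9) = Mul(0, 9) = 0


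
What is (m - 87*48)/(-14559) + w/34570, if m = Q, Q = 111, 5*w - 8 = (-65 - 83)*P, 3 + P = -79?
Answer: 146573291/419420525 ≈ 0.34947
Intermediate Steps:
P = -82 (P = -3 - 79 = -82)
w = 12144/5 (w = 8/5 + ((-65 - 83)*(-82))/5 = 8/5 + (-148*(-82))/5 = 8/5 + (⅕)*12136 = 8/5 + 12136/5 = 12144/5 ≈ 2428.8)
m = 111
(m - 87*48)/(-14559) + w/34570 = (111 - 87*48)/(-14559) + (12144/5)/34570 = (111 - 4176)*(-1/14559) + (12144/5)*(1/34570) = -4065*(-1/14559) + 6072/86425 = 1355/4853 + 6072/86425 = 146573291/419420525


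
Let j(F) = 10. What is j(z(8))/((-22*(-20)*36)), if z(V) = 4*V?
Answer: 1/1584 ≈ 0.00063131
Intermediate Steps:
j(z(8))/((-22*(-20)*36)) = 10/((-22*(-20)*36)) = 10/((440*36)) = 10/15840 = 10*(1/15840) = 1/1584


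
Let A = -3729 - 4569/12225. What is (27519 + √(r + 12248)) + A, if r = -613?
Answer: 96942727/4075 + √11635 ≈ 23898.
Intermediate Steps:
A = -15197198/4075 (A = -3729 - 4569/12225 = -3729 - 1*1523/4075 = -3729 - 1523/4075 = -15197198/4075 ≈ -3729.4)
(27519 + √(r + 12248)) + A = (27519 + √(-613 + 12248)) - 15197198/4075 = (27519 + √11635) - 15197198/4075 = 96942727/4075 + √11635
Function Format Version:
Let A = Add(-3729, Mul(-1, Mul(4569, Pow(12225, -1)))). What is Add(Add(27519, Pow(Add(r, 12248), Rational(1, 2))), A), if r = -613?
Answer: Add(Rational(96942727, 4075), Pow(11635, Rational(1, 2))) ≈ 23898.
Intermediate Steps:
A = Rational(-15197198, 4075) (A = Add(-3729, Mul(-1, Mul(4569, Rational(1, 12225)))) = Add(-3729, Mul(-1, Rational(1523, 4075))) = Add(-3729, Rational(-1523, 4075)) = Rational(-15197198, 4075) ≈ -3729.4)
Add(Add(27519, Pow(Add(r, 12248), Rational(1, 2))), A) = Add(Add(27519, Pow(Add(-613, 12248), Rational(1, 2))), Rational(-15197198, 4075)) = Add(Add(27519, Pow(11635, Rational(1, 2))), Rational(-15197198, 4075)) = Add(Rational(96942727, 4075), Pow(11635, Rational(1, 2)))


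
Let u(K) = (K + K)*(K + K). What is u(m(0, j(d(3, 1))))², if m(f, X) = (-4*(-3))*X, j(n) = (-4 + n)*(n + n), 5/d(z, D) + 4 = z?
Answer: 21767823360000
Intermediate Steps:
d(z, D) = 5/(-4 + z)
j(n) = 2*n*(-4 + n) (j(n) = (-4 + n)*(2*n) = 2*n*(-4 + n))
m(f, X) = 12*X
u(K) = 4*K² (u(K) = (2*K)*(2*K) = 4*K²)
u(m(0, j(d(3, 1))))² = (4*(12*(2*(5/(-4 + 3))*(-4 + 5/(-4 + 3))))²)² = (4*(12*(2*(5/(-1))*(-4 + 5/(-1))))²)² = (4*(12*(2*(5*(-1))*(-4 + 5*(-1))))²)² = (4*(12*(2*(-5)*(-4 - 5)))²)² = (4*(12*(2*(-5)*(-9)))²)² = (4*(12*90)²)² = (4*1080²)² = (4*1166400)² = 4665600² = 21767823360000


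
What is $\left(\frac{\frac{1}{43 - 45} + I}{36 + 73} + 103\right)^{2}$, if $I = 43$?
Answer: $\frac{508006521}{47524} \approx 10689.0$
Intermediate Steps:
$\left(\frac{\frac{1}{43 - 45} + I}{36 + 73} + 103\right)^{2} = \left(\frac{\frac{1}{43 - 45} + 43}{36 + 73} + 103\right)^{2} = \left(\frac{\frac{1}{-2} + 43}{109} + 103\right)^{2} = \left(\left(- \frac{1}{2} + 43\right) \frac{1}{109} + 103\right)^{2} = \left(\frac{85}{2} \cdot \frac{1}{109} + 103\right)^{2} = \left(\frac{85}{218} + 103\right)^{2} = \left(\frac{22539}{218}\right)^{2} = \frac{508006521}{47524}$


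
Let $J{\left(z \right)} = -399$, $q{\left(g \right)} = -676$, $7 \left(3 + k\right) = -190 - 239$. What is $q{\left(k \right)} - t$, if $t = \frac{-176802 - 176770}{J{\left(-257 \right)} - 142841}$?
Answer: $- \frac{24295953}{35810} \approx -678.47$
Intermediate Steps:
$k = - \frac{450}{7}$ ($k = -3 + \frac{-190 - 239}{7} = -3 + \frac{1}{7} \left(-429\right) = -3 - \frac{429}{7} = - \frac{450}{7} \approx -64.286$)
$t = \frac{88393}{35810}$ ($t = \frac{-176802 - 176770}{-399 - 142841} = - \frac{353572}{-143240} = \left(-353572\right) \left(- \frac{1}{143240}\right) = \frac{88393}{35810} \approx 2.4684$)
$q{\left(k \right)} - t = -676 - \frac{88393}{35810} = - \frac{24295953}{35810}$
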